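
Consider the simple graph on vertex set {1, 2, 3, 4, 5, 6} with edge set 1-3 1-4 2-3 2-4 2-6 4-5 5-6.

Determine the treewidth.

2

A width-2 tree decomposition is:
Bags: B1 = {2, 5, 6}  B2 = {2, 4, 5}  B3 = {2, 3, 4}  B4 = {1, 3, 4}
Tree: B1–B2, B2–B3, B3–B4
Every bag has size at most 3, so the width is 3 − 1 = 2 and tw(G) ≤ 2. For the lower bound, G contains the cycle 6–5–4–2–6, so G is not a forest; only forests have treewidth ≤ 1, hence tw(G) ≥ 2. The upper and lower bounds meet at 2, so that is the treewidth.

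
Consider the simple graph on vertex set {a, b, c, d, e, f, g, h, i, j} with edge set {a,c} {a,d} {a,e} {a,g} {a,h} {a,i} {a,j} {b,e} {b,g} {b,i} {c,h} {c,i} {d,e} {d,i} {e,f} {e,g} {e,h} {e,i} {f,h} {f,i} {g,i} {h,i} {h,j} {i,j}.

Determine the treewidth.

3

A width-3 tree decomposition is:
Bags: B1 = {a, e, h, i}  B2 = {a, h, i, j}  B3 = {a, c, h, i}  B4 = {a, d, e, i}  B5 = {e, f, h, i}  B6 = {a, e, g, i}  B7 = {b, e, g, i}
Tree: B1–B2, B2–B3, B1–B4, B1–B5, B1–B6, B6–B7
Each bag holds 4 vertices, so the decomposition has width 3, which upper-bounds the treewidth. On the other hand G contains the 4-clique {a, d, e, i}. A clique must lie in a single bag of any decomposition, so no decomposition can have width below 3. Hence tw(G) = 3 exactly.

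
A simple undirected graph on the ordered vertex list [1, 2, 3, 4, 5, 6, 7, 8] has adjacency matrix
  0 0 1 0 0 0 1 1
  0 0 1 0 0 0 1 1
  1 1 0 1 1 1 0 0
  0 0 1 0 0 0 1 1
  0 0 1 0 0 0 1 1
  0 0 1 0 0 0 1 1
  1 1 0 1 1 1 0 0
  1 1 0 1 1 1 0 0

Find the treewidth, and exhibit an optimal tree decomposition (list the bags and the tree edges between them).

Each bag holds 4 vertices, so the decomposition has width 3, which upper-bounds the treewidth. For the lower bound: the 4 vertex sets {1,3}, {6,7}, {8}, {4} are disjoint, each induces a connected subgraph, and every pair is joined by at least one edge of G. Contracting each set to a single vertex therefore yields K_{4} as a minor, and since treewidth is minor-monotone, tw(G) ≥ tw(K_{4}) = 3. The upper and lower bounds meet at 3, so that is the treewidth.

Treewidth 3.
One such decomposition:
Bags: B1 = {1, 3, 7, 8}  B2 = {3, 6, 7, 8}  B3 = {3, 4, 7, 8}  B4 = {3, 5, 7, 8}  B5 = {2, 3, 7, 8}
Tree: B1–B2, B2–B3, B3–B4, B4–B5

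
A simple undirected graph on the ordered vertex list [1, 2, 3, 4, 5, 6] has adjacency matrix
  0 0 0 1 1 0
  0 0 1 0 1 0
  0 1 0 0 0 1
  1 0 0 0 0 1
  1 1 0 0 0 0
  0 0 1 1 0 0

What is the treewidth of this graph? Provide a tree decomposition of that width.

Every bag has size at most 3, so the width is 3 − 1 = 2 and tw(G) ≤ 2. Since 6–3–2–5–1–4–6 is a cycle in G, G is not acyclic. Forests are exactly the graphs of treewidth ≤ 1, so tw(G) ≥ 2. Hence tw(G) = 2 exactly.

Treewidth 2.
One optimal decomposition is:
Bags: B1 = {2, 3, 6}  B2 = {2, 5, 6}  B3 = {1, 5, 6}  B4 = {1, 4, 6}
Tree: B1–B2, B2–B3, B3–B4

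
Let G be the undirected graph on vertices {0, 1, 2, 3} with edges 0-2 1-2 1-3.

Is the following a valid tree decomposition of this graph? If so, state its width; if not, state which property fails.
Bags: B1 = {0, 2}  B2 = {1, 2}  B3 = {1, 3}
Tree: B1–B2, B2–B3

Checking the three conditions: (i) the bags cover all of {0, 1, 2, 3}; (ii) for each edge, some bag contains both endpoints; (iii) the bags containing any fixed vertex form a subtree. All hold, so the decomposition is valid with width 2 − 1 = 1.

Yes; width 1.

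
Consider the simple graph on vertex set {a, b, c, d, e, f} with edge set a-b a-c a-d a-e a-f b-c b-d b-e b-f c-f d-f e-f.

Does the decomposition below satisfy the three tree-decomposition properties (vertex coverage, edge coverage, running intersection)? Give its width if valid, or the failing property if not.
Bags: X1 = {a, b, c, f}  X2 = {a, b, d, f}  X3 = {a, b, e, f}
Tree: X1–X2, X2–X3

Yes; width 3.

Every vertex of G appears in some bag (union = {a, b, c, d, e, f}); every edge is covered by a bag; and for each vertex v the set of bags containing v is connected in the bag tree. The decomposition is therefore valid. The largest bag has 4 vertices, so the width is 3.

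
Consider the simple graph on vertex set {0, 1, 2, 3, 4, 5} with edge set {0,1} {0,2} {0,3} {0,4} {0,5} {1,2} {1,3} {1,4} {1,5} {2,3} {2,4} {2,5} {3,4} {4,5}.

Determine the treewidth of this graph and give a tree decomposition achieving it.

Treewidth 4.
One such decomposition:
Bags: B1 = {0, 1, 2, 3, 4}  B2 = {0, 1, 2, 4, 5}
Tree: B1–B2

The largest bag has 5 vertices, giving width 4; this decomposition certifies tw(G) ≤ 4. For the lower bound, the 5 vertices {0, 1, 2, 3, 4} are pairwise adjacent, and any tree decomposition puts a clique entirely inside one bag — forcing width ≥ 4. The upper and lower bounds meet at 4, so that is the treewidth.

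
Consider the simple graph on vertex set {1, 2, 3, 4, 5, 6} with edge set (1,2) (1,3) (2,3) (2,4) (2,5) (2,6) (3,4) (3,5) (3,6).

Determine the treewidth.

A width-2 tree decomposition is:
Bags: B1 = {2, 3, 6}  B2 = {2, 3, 5}  B3 = {2, 3, 4}  B4 = {1, 2, 3}
Tree: B1–B2, B2–B3, B1–B4
The largest bag has 3 vertices, giving width 2; this decomposition certifies tw(G) ≤ 2. For the lower bound, the 3 vertices {1, 2, 3} are pairwise adjacent, and any tree decomposition puts a clique entirely inside one bag — forcing width ≥ 2. Hence tw(G) = 2 exactly.

2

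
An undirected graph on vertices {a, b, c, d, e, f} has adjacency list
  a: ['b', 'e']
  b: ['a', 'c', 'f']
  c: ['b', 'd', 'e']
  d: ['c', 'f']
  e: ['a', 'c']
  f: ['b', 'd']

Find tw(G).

A width-2 tree decomposition is:
Bags: B1 = {a, c, e}  B2 = {a, b, c}  B3 = {b, c, d}  B4 = {b, d, f}
Tree: B1–B2, B2–B3, B3–B4
The largest bag has 3 vertices, giving width 2; this decomposition certifies tw(G) ≤ 2. Since e–a–b–c–e is a cycle in G, G is not acyclic. Forests are exactly the graphs of treewidth ≤ 1, so tw(G) ≥ 2. Hence tw(G) = 2 exactly.

2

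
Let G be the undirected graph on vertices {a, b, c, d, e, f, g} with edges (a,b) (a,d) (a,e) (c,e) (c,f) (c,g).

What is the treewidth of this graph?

1

A width-1 tree decomposition is:
Bags: B1 = {c, e}  B2 = {c, f}  B3 = {c, g}  B4 = {a, e}  B5 = {a, b}  B6 = {a, d}
Tree: B1–B2, B2–B3, B1–B4, B4–B5, B5–B6
Each bag holds 2 vertices, so the decomposition has width 1, which upper-bounds the treewidth. Any graph with an edge has treewidth ≥ 1, and G has the edge c–e. Combining the bounds, tw(G) = 1.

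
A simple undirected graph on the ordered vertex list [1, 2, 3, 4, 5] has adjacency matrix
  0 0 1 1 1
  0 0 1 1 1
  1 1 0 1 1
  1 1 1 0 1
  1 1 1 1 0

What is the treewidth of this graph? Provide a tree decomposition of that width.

Treewidth 3.
One such decomposition:
Bags: B1 = {2, 3, 4, 5}  B2 = {1, 3, 4, 5}
Tree: B1–B2

Every bag has size at most 4, so the width is 4 − 1 = 3 and tw(G) ≤ 3. On the other hand G contains the 4-clique {1, 3, 4, 5}. A clique must lie in a single bag of any decomposition, so no decomposition can have width below 3. Hence tw(G) = 3 exactly.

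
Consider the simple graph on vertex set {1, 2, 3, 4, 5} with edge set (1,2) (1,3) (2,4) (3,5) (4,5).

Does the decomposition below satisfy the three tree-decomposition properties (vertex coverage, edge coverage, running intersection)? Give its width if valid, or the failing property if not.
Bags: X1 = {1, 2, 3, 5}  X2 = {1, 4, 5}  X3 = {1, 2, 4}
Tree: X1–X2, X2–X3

No — bags containing vertex 2 are not connected in the tree.

A tree decomposition must satisfy three properties: every vertex lies in some bag; for every edge, both endpoints lie together in some bag; and for every vertex, the bags containing it form a connected subtree. Here bags containing vertex 2 are not connected in the tree, so the decomposition is invalid.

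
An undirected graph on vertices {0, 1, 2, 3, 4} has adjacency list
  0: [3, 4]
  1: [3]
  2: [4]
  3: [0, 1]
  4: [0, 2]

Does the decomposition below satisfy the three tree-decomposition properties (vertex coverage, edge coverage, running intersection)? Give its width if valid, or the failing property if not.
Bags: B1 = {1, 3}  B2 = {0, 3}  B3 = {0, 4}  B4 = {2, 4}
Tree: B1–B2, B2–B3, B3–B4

Yes; width 1.

Vertex coverage: the bags together contain {0, 1, 2, 3, 4}, the full vertex set. Edge coverage: each edge of G has both endpoints in at least one bag. Running intersection: for every vertex, the bags containing it form a connected subtree. All three properties hold, so this is a valid tree decomposition of width max|bag| − 1 = 1, and hence tw(G) ≤ 1.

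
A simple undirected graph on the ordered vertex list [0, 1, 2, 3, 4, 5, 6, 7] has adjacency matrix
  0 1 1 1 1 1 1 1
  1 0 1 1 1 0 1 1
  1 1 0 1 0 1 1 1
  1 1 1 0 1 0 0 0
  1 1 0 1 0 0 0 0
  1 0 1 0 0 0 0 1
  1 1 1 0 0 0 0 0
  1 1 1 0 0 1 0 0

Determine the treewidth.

3

A width-3 tree decomposition is:
Bags: B1 = {0, 1, 2, 3}  B2 = {0, 1, 3, 4}  B3 = {0, 1, 2, 7}  B4 = {0, 1, 2, 6}  B5 = {0, 2, 5, 7}
Tree: B1–B2, B1–B3, B1–B4, B3–B5
The largest bag has 4 vertices, giving width 3; this decomposition certifies tw(G) ≤ 3. Conversely, {0, 1, 2, 3} is a clique of size 4, and the vertices of any clique must share a bag in every tree decomposition; so some bag has ≥ 4 vertices and tw(G) ≥ 3. Combining the bounds, tw(G) = 3.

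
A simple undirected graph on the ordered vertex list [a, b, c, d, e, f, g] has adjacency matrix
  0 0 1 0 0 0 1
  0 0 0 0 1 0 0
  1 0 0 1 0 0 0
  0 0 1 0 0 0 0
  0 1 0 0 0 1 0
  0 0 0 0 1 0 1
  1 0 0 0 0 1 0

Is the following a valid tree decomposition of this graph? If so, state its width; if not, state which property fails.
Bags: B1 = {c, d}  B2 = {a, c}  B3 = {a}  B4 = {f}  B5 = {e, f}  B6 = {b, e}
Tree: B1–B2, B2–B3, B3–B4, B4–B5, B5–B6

A tree decomposition must satisfy three properties: every vertex lies in some bag; for every edge, both endpoints lie together in some bag; and for every vertex, the bags containing it form a connected subtree. Here vertex g appears in no bag, so the decomposition is invalid.

No — vertex g appears in no bag.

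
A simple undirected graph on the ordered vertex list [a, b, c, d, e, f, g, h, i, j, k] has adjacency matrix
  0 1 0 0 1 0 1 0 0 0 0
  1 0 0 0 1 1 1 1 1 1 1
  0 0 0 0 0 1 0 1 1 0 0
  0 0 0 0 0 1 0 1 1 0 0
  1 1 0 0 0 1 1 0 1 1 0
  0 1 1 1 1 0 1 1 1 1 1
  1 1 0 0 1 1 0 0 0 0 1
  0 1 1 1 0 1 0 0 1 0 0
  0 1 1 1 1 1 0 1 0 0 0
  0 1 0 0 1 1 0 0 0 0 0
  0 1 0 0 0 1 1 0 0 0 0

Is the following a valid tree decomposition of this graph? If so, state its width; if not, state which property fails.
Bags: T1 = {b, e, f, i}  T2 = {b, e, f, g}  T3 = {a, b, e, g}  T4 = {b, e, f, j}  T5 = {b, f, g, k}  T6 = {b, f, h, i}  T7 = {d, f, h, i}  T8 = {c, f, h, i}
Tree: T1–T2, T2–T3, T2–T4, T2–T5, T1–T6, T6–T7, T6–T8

Yes; width 3.

Checking the three conditions: (i) the bags cover all of {a, b, c, d, e, f, g, h, i, j, k}; (ii) for each edge, some bag contains both endpoints; (iii) the bags containing any fixed vertex form a subtree. All hold, so the decomposition is valid with width 4 − 1 = 3.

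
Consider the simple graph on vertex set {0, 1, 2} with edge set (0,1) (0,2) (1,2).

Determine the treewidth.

A width-2 tree decomposition is:
Bags: B1 = {0, 1, 2}
Tree: (single bag)
A single bag containing all 3 vertices is trivially a valid decomposition of width 2. For the lower bound, the 3 vertices {0, 1, 2} are pairwise adjacent, and any tree decomposition puts a clique entirely inside one bag — forcing width ≥ 2. Therefore the treewidth is 2.

2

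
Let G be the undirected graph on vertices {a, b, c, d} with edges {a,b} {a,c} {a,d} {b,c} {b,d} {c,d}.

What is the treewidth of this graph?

3

A width-3 tree decomposition is:
Bags: B1 = {a, b, c, d}
Tree: (single bag)
A single bag containing all 4 vertices is trivially a valid decomposition of width 3. For the lower bound, the 4 vertices {a, b, c, d} are pairwise adjacent, and any tree decomposition puts a clique entirely inside one bag — forcing width ≥ 3. Hence tw(G) = 3 exactly.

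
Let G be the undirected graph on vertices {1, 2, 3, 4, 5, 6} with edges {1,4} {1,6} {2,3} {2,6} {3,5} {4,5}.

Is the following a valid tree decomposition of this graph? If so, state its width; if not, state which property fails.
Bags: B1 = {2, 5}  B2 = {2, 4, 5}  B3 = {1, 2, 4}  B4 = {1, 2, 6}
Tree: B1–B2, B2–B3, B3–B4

No — vertex 3 appears in no bag.

A tree decomposition must satisfy three properties: every vertex lies in some bag; for every edge, both endpoints lie together in some bag; and for every vertex, the bags containing it form a connected subtree. Here vertex 3 appears in no bag, so the decomposition is invalid.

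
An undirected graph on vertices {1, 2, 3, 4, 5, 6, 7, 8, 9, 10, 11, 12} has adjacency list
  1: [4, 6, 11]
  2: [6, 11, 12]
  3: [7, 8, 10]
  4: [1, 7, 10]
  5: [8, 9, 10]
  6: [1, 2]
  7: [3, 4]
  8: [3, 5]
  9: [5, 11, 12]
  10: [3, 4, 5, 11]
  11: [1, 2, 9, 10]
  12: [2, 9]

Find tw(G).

3

A width-3 tree decomposition is:
Bags: B1 = {3, 5, 7, 8}  B2 = {3, 5, 7, 10}  B3 = {4, 5, 7, 10}  B4 = {4, 5, 9, 10}  B5 = {4, 9, 10, 11}  B6 = {1, 4, 9, 11}  B7 = {1, 9, 11, 12}  B8 = {1, 2, 11, 12}  B9 = {1, 2, 6, 12}
Tree: B1–B2, B2–B3, B3–B4, B4–B5, B5–B6, B6–B7, B7–B8, B8–B9
Each bag holds 4 vertices, so the decomposition has width 3, which upper-bounds the treewidth. For the lower bound: the 4 vertex sets {3,7,8}, {5}, {10}, {1,4,9,11} are disjoint, each induces a connected subgraph, and every pair is joined by at least one edge of G. Contracting each set to a single vertex therefore yields K_{4} as a minor, and since treewidth is minor-monotone, tw(G) ≥ tw(K_{4}) = 3. Hence tw(G) = 3 exactly.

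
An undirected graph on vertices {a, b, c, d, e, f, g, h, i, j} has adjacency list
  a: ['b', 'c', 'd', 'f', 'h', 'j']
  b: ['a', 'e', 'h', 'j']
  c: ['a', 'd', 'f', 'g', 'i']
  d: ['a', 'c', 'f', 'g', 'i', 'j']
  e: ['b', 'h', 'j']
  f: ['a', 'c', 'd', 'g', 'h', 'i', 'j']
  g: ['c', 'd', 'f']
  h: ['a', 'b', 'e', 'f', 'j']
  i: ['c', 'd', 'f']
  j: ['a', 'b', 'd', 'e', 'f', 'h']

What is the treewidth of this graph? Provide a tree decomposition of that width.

The largest bag has 4 vertices, giving width 3; this decomposition certifies tw(G) ≤ 3. On the other hand G contains the 4-clique {b, e, h, j}. A clique must lie in a single bag of any decomposition, so no decomposition can have width below 3. Combining the bounds, tw(G) = 3.

Treewidth 3.
One optimal decomposition is:
Bags: B1 = {a, b, h, j}  B2 = {b, e, h, j}  B3 = {a, f, h, j}  B4 = {a, d, f, j}  B5 = {a, c, d, f}  B6 = {c, d, f, i}  B7 = {c, d, f, g}
Tree: B1–B2, B1–B3, B3–B4, B4–B5, B5–B6, B5–B7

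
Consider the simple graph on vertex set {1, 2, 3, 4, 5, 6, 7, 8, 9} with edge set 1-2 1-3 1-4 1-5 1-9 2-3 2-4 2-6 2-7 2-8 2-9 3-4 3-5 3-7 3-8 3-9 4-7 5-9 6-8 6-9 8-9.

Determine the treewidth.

3

A width-3 tree decomposition is:
Bags: B1 = {2, 3, 8, 9}  B2 = {2, 6, 8, 9}  B3 = {1, 2, 3, 9}  B4 = {1, 3, 5, 9}  B5 = {1, 2, 3, 4}  B6 = {2, 3, 4, 7}
Tree: B1–B2, B1–B3, B3–B4, B3–B5, B5–B6
The largest bag has 4 vertices, giving width 3; this decomposition certifies tw(G) ≤ 3. On the other hand G contains the 4-clique {2, 3, 8, 9}. A clique must lie in a single bag of any decomposition, so no decomposition can have width below 3. Therefore the treewidth is 3.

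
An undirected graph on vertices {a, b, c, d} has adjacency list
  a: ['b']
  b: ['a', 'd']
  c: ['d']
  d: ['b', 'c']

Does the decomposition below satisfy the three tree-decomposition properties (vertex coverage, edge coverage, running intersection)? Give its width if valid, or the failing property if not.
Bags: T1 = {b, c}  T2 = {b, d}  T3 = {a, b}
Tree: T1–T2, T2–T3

No — edge (d,c) lies in no bag.

A tree decomposition must satisfy three properties: every vertex lies in some bag; for every edge, both endpoints lie together in some bag; and for every vertex, the bags containing it form a connected subtree. Here edge (d,c) lies in no bag, so the decomposition is invalid.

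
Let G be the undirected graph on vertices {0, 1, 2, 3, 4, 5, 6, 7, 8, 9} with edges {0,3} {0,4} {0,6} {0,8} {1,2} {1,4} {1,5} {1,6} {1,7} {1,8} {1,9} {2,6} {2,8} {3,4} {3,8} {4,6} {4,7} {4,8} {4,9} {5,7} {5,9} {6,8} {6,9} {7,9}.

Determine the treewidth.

3

A width-3 tree decomposition is:
Bags: B1 = {1, 2, 6, 8}  B2 = {1, 4, 6, 8}  B3 = {0, 4, 6, 8}  B4 = {0, 3, 4, 8}  B5 = {1, 4, 6, 9}  B6 = {1, 4, 7, 9}  B7 = {1, 5, 7, 9}
Tree: B1–B2, B2–B3, B3–B4, B2–B5, B5–B6, B6–B7
Each bag holds 4 vertices, so the decomposition has width 3, which upper-bounds the treewidth. Conversely, {0, 3, 4, 8} is a clique of size 4, and the vertices of any clique must share a bag in every tree decomposition; so some bag has ≥ 4 vertices and tw(G) ≥ 3. Therefore the treewidth is 3.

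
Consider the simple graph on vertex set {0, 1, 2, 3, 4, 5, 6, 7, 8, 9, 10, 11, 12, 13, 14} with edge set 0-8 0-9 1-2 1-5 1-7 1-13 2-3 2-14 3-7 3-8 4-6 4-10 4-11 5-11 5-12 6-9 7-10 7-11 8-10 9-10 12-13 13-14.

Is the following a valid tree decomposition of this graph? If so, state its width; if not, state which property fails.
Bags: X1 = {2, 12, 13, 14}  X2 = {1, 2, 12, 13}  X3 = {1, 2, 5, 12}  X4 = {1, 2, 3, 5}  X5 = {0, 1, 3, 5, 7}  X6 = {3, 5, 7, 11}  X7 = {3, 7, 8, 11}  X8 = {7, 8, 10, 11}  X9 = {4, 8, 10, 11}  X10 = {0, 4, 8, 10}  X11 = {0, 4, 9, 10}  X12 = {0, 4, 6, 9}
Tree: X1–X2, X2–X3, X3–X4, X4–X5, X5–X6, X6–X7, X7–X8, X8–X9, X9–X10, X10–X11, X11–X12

A tree decomposition must satisfy three properties: every vertex lies in some bag; for every edge, both endpoints lie together in some bag; and for every vertex, the bags containing it form a connected subtree. Here bags containing vertex 0 are not connected in the tree, so the decomposition is invalid.

No — bags containing vertex 0 are not connected in the tree.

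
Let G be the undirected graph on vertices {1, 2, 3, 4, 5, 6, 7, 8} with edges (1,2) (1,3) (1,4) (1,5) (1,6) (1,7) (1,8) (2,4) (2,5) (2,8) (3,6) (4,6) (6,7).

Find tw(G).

A width-2 tree decomposition is:
Bags: B1 = {1, 2, 4}  B2 = {1, 2, 5}  B3 = {1, 4, 6}  B4 = {1, 3, 6}  B5 = {1, 6, 7}  B6 = {1, 2, 8}
Tree: B1–B2, B1–B3, B3–B4, B3–B5, B2–B6
Every bag has size at most 3, so the width is 3 − 1 = 2 and tw(G) ≤ 2. Conversely, {1, 2, 8} is a clique of size 3, and the vertices of any clique must share a bag in every tree decomposition; so some bag has ≥ 3 vertices and tw(G) ≥ 2. Therefore the treewidth is 2.

2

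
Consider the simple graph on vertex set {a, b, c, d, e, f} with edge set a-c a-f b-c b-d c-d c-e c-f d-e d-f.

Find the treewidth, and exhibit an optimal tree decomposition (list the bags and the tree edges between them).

Every bag has size at most 3, so the width is 3 − 1 = 2 and tw(G) ≤ 2. On the other hand G contains the 3-clique {c, d, e}. A clique must lie in a single bag of any decomposition, so no decomposition can have width below 2. The upper and lower bounds meet at 2, so that is the treewidth.

Treewidth 2.
Bags: B1 = {c, d, f}  B2 = {b, c, d}  B3 = {a, c, f}  B4 = {c, d, e}
Tree: B1–B2, B1–B3, B1–B4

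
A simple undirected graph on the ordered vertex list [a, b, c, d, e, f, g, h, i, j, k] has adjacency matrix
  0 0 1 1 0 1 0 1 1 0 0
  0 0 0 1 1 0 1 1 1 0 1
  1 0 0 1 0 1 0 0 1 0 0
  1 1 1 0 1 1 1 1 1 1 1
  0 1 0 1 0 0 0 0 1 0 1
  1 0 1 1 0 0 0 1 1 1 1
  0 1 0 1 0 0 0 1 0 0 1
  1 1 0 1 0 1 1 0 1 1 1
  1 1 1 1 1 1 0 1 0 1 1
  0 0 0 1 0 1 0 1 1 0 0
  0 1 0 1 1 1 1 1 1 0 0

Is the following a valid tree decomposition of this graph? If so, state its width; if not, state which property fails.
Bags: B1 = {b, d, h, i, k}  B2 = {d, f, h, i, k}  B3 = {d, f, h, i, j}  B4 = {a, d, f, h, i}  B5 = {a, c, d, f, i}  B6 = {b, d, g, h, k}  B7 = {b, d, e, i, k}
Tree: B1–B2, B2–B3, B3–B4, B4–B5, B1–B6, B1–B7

Every vertex of G appears in some bag (union = {a, b, c, d, e, f, g, h, i, j, k}); every edge is covered by a bag; and for each vertex v the set of bags containing v is connected in the bag tree. The decomposition is therefore valid. The largest bag has 5 vertices, so the width is 4.

Yes; width 4.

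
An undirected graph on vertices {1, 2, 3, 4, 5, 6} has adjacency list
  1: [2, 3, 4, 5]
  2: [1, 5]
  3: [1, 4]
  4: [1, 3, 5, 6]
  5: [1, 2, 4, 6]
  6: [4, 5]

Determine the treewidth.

A width-2 tree decomposition is:
Bags: B1 = {1, 3, 4}  B2 = {1, 4, 5}  B3 = {1, 2, 5}  B4 = {4, 5, 6}
Tree: B1–B2, B2–B3, B2–B4
The largest bag has 3 vertices, giving width 2; this decomposition certifies tw(G) ≤ 2. Conversely, {1, 2, 5} is a clique of size 3, and the vertices of any clique must share a bag in every tree decomposition; so some bag has ≥ 3 vertices and tw(G) ≥ 2. Hence tw(G) = 2 exactly.

2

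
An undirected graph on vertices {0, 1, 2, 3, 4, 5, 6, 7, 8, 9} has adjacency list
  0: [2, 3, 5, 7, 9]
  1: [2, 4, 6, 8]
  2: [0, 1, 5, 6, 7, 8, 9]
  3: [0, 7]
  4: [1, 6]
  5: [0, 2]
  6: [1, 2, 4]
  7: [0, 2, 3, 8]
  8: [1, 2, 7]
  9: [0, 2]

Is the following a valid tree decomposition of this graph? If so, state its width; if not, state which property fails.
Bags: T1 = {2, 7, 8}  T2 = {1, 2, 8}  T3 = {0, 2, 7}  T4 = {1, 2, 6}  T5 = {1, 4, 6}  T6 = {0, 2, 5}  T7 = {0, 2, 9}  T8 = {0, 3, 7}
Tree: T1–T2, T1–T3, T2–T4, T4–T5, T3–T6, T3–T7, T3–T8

Every vertex of G appears in some bag (union = {0, 1, 2, 3, 4, 5, 6, 7, 8, 9}); every edge is covered by a bag; and for each vertex v the set of bags containing v is connected in the bag tree. The decomposition is therefore valid. The largest bag has 3 vertices, so the width is 2.

Yes; width 2.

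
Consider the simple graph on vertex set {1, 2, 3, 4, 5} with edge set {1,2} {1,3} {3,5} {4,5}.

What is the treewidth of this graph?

1

A width-1 tree decomposition is:
Bags: B1 = {4, 5}  B2 = {3, 5}  B3 = {1, 3}  B4 = {1, 2}
Tree: B1–B2, B2–B3, B3–B4
Every bag has size at most 2, so the width is 2 − 1 = 1 and tw(G) ≤ 1. G has an edge, so its treewidth is at least 1. Hence tw(G) = 1 exactly.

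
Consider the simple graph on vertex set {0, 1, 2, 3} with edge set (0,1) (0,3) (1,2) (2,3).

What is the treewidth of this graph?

A width-2 tree decomposition is:
Bags: B1 = {0, 1, 2}  B2 = {0, 2, 3}
Tree: B1–B2
Every bag has size at most 3, so the width is 3 − 1 = 2 and tw(G) ≤ 2. Since 2–1–0–3–2 is a cycle in G, G is not acyclic. Forests are exactly the graphs of treewidth ≤ 1, so tw(G) ≥ 2. The upper and lower bounds meet at 2, so that is the treewidth.

2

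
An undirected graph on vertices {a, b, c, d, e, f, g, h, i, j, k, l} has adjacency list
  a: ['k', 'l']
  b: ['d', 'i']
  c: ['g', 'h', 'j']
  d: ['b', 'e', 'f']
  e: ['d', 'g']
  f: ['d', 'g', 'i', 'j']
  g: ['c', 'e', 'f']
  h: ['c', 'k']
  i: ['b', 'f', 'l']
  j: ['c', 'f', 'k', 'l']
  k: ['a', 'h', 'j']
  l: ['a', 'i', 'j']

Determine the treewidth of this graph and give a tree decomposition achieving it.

Each bag holds 4 vertices, so the decomposition has width 3, which upper-bounds the treewidth. For the lower bound: the 4 vertex sets {b,d,e}, {g}, {f}, {c,i,j,l} are disjoint, each induces a connected subgraph, and every pair is joined by at least one edge of G. Contracting each set to a single vertex therefore yields K_{4} as a minor, and since treewidth is minor-monotone, tw(G) ≥ tw(K_{4}) = 3. Hence tw(G) = 3 exactly.

Treewidth 3.
One optimal decomposition is:
Bags: B1 = {b, d, e, g}  B2 = {b, d, f, g}  B3 = {b, f, g, i}  B4 = {c, f, g, i}  B5 = {c, f, i, j}  B6 = {c, i, j, l}  B7 = {c, h, j, l}  B8 = {h, j, k, l}  B9 = {a, h, k, l}
Tree: B1–B2, B2–B3, B3–B4, B4–B5, B5–B6, B6–B7, B7–B8, B8–B9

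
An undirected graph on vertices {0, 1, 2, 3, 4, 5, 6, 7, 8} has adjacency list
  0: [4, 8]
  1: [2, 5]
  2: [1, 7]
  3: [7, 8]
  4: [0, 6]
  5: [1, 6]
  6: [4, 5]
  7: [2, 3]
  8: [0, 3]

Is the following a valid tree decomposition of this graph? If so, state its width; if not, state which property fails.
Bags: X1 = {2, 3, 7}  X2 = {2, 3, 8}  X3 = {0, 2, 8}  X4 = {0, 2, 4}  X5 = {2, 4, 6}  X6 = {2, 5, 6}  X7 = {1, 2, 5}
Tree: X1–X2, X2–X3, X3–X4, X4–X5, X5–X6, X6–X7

Yes; width 2.

Every vertex of G appears in some bag (union = {0, 1, 2, 3, 4, 5, 6, 7, 8}); every edge is covered by a bag; and for each vertex v the set of bags containing v is connected in the bag tree. The decomposition is therefore valid. The largest bag has 3 vertices, so the width is 2.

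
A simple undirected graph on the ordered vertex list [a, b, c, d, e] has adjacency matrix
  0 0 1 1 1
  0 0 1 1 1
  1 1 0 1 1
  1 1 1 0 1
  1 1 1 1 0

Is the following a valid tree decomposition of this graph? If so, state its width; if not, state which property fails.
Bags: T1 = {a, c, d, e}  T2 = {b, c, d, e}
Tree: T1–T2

Checking the three conditions: (i) the bags cover all of {a, b, c, d, e}; (ii) for each edge, some bag contains both endpoints; (iii) the bags containing any fixed vertex form a subtree. All hold, so the decomposition is valid with width 4 − 1 = 3.

Yes; width 3.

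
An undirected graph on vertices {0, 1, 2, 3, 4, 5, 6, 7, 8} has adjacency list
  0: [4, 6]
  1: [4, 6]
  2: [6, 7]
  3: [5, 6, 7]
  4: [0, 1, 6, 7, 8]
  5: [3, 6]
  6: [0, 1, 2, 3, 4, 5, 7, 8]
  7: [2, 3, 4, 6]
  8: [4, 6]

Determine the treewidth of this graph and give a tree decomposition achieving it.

The largest bag has 3 vertices, giving width 2; this decomposition certifies tw(G) ≤ 2. Conversely, {2, 6, 7} is a clique of size 3, and the vertices of any clique must share a bag in every tree decomposition; so some bag has ≥ 3 vertices and tw(G) ≥ 2. Hence tw(G) = 2 exactly.

Treewidth 2.
One optimal decomposition is:
Bags: B1 = {4, 6, 7}  B2 = {2, 6, 7}  B3 = {3, 6, 7}  B4 = {3, 5, 6}  B5 = {0, 4, 6}  B6 = {4, 6, 8}  B7 = {1, 4, 6}
Tree: B1–B2, B1–B3, B3–B4, B1–B5, B5–B6, B1–B7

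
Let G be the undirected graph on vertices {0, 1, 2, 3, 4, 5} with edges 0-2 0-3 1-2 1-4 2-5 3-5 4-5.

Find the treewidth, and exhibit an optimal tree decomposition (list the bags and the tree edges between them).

Every bag has size at most 3, so the width is 3 − 1 = 2 and tw(G) ≤ 2. For the lower bound, G contains the cycle 0–3–5–2–0, so G is not a forest; only forests have treewidth ≤ 1, hence tw(G) ≥ 2. The upper and lower bounds meet at 2, so that is the treewidth.

Treewidth 2.
One such decomposition:
Bags: B1 = {0, 2, 3}  B2 = {2, 3, 5}  B3 = {1, 2, 5}  B4 = {1, 4, 5}
Tree: B1–B2, B2–B3, B3–B4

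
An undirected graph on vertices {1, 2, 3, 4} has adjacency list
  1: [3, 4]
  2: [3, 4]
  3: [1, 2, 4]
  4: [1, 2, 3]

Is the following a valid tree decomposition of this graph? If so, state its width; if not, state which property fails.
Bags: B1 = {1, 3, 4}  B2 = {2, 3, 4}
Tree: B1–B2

Yes; width 2.

Vertex coverage: the bags together contain {1, 2, 3, 4}, the full vertex set. Edge coverage: each edge of G has both endpoints in at least one bag. Running intersection: for every vertex, the bags containing it form a connected subtree. All three properties hold, so this is a valid tree decomposition of width max|bag| − 1 = 2, and hence tw(G) ≤ 2.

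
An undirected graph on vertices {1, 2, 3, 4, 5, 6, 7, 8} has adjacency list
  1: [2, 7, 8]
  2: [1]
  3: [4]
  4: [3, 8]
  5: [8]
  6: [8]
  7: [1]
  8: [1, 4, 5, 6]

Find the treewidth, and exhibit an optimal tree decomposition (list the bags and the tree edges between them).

Each bag holds 2 vertices, so the decomposition has width 1, which upper-bounds the treewidth. Since G has at least one edge (e.g. 8–6), it is not an edgeless graph, so tw(G) ≥ 1. Therefore the treewidth is 1.

Treewidth 1.
One optimal decomposition is:
Bags: B1 = {6, 8}  B2 = {5, 8}  B3 = {4, 8}  B4 = {3, 4}  B5 = {1, 8}  B6 = {1, 7}  B7 = {1, 2}
Tree: B1–B2, B1–B3, B3–B4, B1–B5, B5–B6, B6–B7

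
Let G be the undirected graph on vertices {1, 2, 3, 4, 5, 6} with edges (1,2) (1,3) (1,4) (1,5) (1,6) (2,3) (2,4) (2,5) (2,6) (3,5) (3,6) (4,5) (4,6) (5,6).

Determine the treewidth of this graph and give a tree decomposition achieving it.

Every bag has size at most 5, so the width is 5 − 1 = 4 and tw(G) ≤ 4. Conversely, {1, 2, 3, 5, 6} is a clique of size 5, and the vertices of any clique must share a bag in every tree decomposition; so some bag has ≥ 5 vertices and tw(G) ≥ 4. Hence tw(G) = 4 exactly.

Treewidth 4.
One optimal decomposition is:
Bags: B1 = {1, 2, 3, 5, 6}  B2 = {1, 2, 4, 5, 6}
Tree: B1–B2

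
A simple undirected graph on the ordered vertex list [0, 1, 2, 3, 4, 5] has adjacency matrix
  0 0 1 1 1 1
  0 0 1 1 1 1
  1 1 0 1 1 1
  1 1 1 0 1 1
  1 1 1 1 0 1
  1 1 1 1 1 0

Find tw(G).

A width-4 tree decomposition is:
Bags: B1 = {0, 2, 3, 4, 5}  B2 = {1, 2, 3, 4, 5}
Tree: B1–B2
Every bag has size at most 5, so the width is 5 − 1 = 4 and tw(G) ≤ 4. Conversely, {0, 2, 3, 4, 5} is a clique of size 5, and the vertices of any clique must share a bag in every tree decomposition; so some bag has ≥ 5 vertices and tw(G) ≥ 4. Therefore the treewidth is 4.

4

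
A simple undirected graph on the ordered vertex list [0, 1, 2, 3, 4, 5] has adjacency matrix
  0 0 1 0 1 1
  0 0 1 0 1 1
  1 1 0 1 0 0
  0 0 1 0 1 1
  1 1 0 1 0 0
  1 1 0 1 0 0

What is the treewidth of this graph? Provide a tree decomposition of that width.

Every bag has size at most 4, so the width is 4 − 1 = 3 and tw(G) ≤ 3. For the lower bound: the 4 vertex sets {1,4}, {0,2}, {5}, {3} are disjoint, each induces a connected subgraph, and every pair is joined by at least one edge of G. Contracting each set to a single vertex therefore yields K_{4} as a minor, and since treewidth is minor-monotone, tw(G) ≥ tw(K_{4}) = 3. Therefore the treewidth is 3.

Treewidth 3.
One optimal decomposition is:
Bags: B1 = {1, 2, 4, 5}  B2 = {0, 2, 4, 5}  B3 = {2, 3, 4, 5}
Tree: B1–B2, B2–B3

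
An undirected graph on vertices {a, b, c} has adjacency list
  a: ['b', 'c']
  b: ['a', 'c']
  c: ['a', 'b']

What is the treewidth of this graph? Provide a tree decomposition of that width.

Treewidth 2.
One such decomposition:
Bags: B1 = {a, b, c}
Tree: (single bag)

With just one bag of size 3, the width is 3 − 1 = 2, so tw(G) ≤ 2. For the lower bound, the 3 vertices {a, b, c} are pairwise adjacent, and any tree decomposition puts a clique entirely inside one bag — forcing width ≥ 2. Combining the bounds, tw(G) = 2.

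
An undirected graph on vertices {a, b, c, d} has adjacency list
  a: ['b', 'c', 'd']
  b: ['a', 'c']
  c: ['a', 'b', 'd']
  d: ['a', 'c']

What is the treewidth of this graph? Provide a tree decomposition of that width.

Every bag has size at most 3, so the width is 3 − 1 = 2 and tw(G) ≤ 2. On the other hand G contains the 3-clique {a, c, d}. A clique must lie in a single bag of any decomposition, so no decomposition can have width below 2. Combining the bounds, tw(G) = 2.

Treewidth 2.
One optimal decomposition is:
Bags: B1 = {a, b, c}  B2 = {a, c, d}
Tree: B1–B2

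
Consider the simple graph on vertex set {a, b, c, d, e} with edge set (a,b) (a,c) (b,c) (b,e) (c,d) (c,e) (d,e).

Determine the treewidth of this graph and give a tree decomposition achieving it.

Each bag holds 3 vertices, so the decomposition has width 2, which upper-bounds the treewidth. For the lower bound, the 3 vertices {c, d, e} are pairwise adjacent, and any tree decomposition puts a clique entirely inside one bag — forcing width ≥ 2. Combining the bounds, tw(G) = 2.

Treewidth 2.
One such decomposition:
Bags: B1 = {b, c, e}  B2 = {a, b, c}  B3 = {c, d, e}
Tree: B1–B2, B1–B3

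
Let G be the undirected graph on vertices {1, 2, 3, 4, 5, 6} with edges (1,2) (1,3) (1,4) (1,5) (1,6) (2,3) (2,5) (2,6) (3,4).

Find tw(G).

2

A width-2 tree decomposition is:
Bags: B1 = {1, 2, 3}  B2 = {1, 2, 6}  B3 = {1, 2, 5}  B4 = {1, 3, 4}
Tree: B1–B2, B1–B3, B1–B4
Every bag has size at most 3, so the width is 3 − 1 = 2 and tw(G) ≤ 2. For the lower bound, the 3 vertices {1, 2, 3} are pairwise adjacent, and any tree decomposition puts a clique entirely inside one bag — forcing width ≥ 2. Combining the bounds, tw(G) = 2.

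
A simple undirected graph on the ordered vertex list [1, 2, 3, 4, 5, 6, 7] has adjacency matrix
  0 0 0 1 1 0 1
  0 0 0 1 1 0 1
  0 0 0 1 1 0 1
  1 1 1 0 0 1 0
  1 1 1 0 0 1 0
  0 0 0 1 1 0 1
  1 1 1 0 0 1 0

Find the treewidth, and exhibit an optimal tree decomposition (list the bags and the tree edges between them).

The largest bag has 4 vertices, giving width 3; this decomposition certifies tw(G) ≤ 3. For the lower bound: the 4 vertex sets {5,6}, {2,4}, {7}, {1} are disjoint, each induces a connected subgraph, and every pair is joined by at least one edge of G. Contracting each set to a single vertex therefore yields K_{4} as a minor, and since treewidth is minor-monotone, tw(G) ≥ tw(K_{4}) = 3. Therefore the treewidth is 3.

Treewidth 3.
Bags: B1 = {4, 5, 6, 7}  B2 = {2, 4, 5, 7}  B3 = {1, 4, 5, 7}  B4 = {3, 4, 5, 7}
Tree: B1–B2, B2–B3, B3–B4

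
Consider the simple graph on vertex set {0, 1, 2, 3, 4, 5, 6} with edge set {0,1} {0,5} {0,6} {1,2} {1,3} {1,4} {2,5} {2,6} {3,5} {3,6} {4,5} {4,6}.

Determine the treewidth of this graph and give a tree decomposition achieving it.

The largest bag has 4 vertices, giving width 3; this decomposition certifies tw(G) ≤ 3. For the lower bound: the 4 vertex sets {2,5}, {3,6}, {1}, {0} are disjoint, each induces a connected subgraph, and every pair is joined by at least one edge of G. Contracting each set to a single vertex therefore yields K_{4} as a minor, and since treewidth is minor-monotone, tw(G) ≥ tw(K_{4}) = 3. The upper and lower bounds meet at 3, so that is the treewidth.

Treewidth 3.
One such decomposition:
Bags: B1 = {1, 2, 5, 6}  B2 = {1, 3, 5, 6}  B3 = {0, 1, 5, 6}  B4 = {1, 4, 5, 6}
Tree: B1–B2, B2–B3, B3–B4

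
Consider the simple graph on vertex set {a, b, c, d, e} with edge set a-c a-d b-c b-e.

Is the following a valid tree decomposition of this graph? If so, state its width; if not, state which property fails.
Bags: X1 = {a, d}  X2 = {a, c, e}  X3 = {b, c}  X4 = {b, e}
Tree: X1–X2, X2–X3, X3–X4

No — bags containing vertex e are not connected in the tree.

A tree decomposition must satisfy three properties: every vertex lies in some bag; for every edge, both endpoints lie together in some bag; and for every vertex, the bags containing it form a connected subtree. Here bags containing vertex e are not connected in the tree, so the decomposition is invalid.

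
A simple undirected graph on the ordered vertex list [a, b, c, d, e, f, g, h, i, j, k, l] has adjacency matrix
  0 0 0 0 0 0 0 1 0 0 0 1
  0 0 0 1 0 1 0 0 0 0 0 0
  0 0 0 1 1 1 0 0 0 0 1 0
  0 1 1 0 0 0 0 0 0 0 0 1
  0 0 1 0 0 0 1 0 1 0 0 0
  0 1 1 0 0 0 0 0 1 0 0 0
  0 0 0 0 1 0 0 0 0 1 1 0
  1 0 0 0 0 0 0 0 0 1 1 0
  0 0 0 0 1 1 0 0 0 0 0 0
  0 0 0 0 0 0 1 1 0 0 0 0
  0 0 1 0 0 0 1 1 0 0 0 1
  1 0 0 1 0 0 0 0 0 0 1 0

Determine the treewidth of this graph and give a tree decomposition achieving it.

Treewidth 3.
Bags: B1 = {b, d, f, i}  B2 = {c, d, f, i}  B3 = {c, d, e, i}  B4 = {c, d, e, l}  B5 = {c, e, k, l}  B6 = {e, g, k, l}  B7 = {a, g, k, l}  B8 = {a, g, h, k}  B9 = {a, g, h, j}
Tree: B1–B2, B2–B3, B3–B4, B4–B5, B5–B6, B6–B7, B7–B8, B8–B9

Each bag holds 4 vertices, so the decomposition has width 3, which upper-bounds the treewidth. For the lower bound: the 4 vertex sets {b,f,i}, {d}, {c}, {e,g,k,l} are disjoint, each induces a connected subgraph, and every pair is joined by at least one edge of G. Contracting each set to a single vertex therefore yields K_{4} as a minor, and since treewidth is minor-monotone, tw(G) ≥ tw(K_{4}) = 3. Hence tw(G) = 3 exactly.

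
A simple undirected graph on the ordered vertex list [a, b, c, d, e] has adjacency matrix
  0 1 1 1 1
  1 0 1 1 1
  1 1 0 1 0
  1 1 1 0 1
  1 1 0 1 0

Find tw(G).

3

A width-3 tree decomposition is:
Bags: B1 = {a, b, c, d}  B2 = {a, b, d, e}
Tree: B1–B2
The largest bag has 4 vertices, giving width 3; this decomposition certifies tw(G) ≤ 3. On the other hand G contains the 4-clique {a, b, d, e}. A clique must lie in a single bag of any decomposition, so no decomposition can have width below 3. Combining the bounds, tw(G) = 3.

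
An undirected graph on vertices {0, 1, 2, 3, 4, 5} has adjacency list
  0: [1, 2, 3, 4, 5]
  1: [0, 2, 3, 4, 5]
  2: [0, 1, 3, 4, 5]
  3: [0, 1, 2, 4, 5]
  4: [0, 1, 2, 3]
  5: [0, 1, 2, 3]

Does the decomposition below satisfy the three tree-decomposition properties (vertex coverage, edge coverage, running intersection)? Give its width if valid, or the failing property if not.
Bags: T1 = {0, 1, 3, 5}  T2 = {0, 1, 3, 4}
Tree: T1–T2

No — vertex 2 appears in no bag.

A tree decomposition must satisfy three properties: every vertex lies in some bag; for every edge, both endpoints lie together in some bag; and for every vertex, the bags containing it form a connected subtree. Here vertex 2 appears in no bag, so the decomposition is invalid.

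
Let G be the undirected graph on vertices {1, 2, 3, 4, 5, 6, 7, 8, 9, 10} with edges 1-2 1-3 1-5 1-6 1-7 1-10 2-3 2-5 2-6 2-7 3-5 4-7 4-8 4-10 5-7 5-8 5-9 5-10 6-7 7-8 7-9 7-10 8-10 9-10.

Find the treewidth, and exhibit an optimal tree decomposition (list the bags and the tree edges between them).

Every bag has size at most 4, so the width is 4 − 1 = 3 and tw(G) ≤ 3. On the other hand G contains the 4-clique {1, 2, 3, 5}. A clique must lie in a single bag of any decomposition, so no decomposition can have width below 3. Therefore the treewidth is 3.

Treewidth 3.
Bags: B1 = {1, 2, 3, 5}  B2 = {1, 2, 5, 7}  B3 = {1, 5, 7, 10}  B4 = {1, 2, 6, 7}  B5 = {5, 7, 8, 10}  B6 = {4, 7, 8, 10}  B7 = {5, 7, 9, 10}
Tree: B1–B2, B2–B3, B2–B4, B3–B5, B5–B6, B3–B7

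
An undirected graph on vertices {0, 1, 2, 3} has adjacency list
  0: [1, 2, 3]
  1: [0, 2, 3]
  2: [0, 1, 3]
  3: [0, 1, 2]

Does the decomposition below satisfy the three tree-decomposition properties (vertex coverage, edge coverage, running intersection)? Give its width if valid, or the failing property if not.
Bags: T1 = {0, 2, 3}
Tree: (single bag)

No — vertex 1 appears in no bag.

A tree decomposition must satisfy three properties: every vertex lies in some bag; for every edge, both endpoints lie together in some bag; and for every vertex, the bags containing it form a connected subtree. Here vertex 1 appears in no bag, so the decomposition is invalid.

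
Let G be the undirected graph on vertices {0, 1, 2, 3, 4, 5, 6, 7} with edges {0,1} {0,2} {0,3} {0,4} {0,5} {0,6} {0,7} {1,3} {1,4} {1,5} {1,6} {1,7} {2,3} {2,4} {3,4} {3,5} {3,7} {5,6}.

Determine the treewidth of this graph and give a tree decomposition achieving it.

Each bag holds 4 vertices, so the decomposition has width 3, which upper-bounds the treewidth. On the other hand G contains the 4-clique {0, 1, 3, 4}. A clique must lie in a single bag of any decomposition, so no decomposition can have width below 3. Hence tw(G) = 3 exactly.

Treewidth 3.
Bags: B1 = {0, 1, 3, 5}  B2 = {0, 1, 3, 4}  B3 = {0, 2, 3, 4}  B4 = {0, 1, 5, 6}  B5 = {0, 1, 3, 7}
Tree: B1–B2, B2–B3, B1–B4, B1–B5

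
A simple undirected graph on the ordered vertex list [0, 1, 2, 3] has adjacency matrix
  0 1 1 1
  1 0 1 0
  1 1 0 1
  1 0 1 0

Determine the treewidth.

2

A width-2 tree decomposition is:
Bags: B1 = {0, 1, 2}  B2 = {0, 2, 3}
Tree: B1–B2
The largest bag has 3 vertices, giving width 2; this decomposition certifies tw(G) ≤ 2. On the other hand G contains the 3-clique {0, 1, 2}. A clique must lie in a single bag of any decomposition, so no decomposition can have width below 2. The upper and lower bounds meet at 2, so that is the treewidth.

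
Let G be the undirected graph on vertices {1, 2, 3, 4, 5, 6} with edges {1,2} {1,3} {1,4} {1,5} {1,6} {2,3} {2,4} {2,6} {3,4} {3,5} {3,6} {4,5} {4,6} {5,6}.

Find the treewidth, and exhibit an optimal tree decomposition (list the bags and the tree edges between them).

Treewidth 4.
Bags: B1 = {1, 3, 4, 5, 6}  B2 = {1, 2, 3, 4, 6}
Tree: B1–B2

The largest bag has 5 vertices, giving width 4; this decomposition certifies tw(G) ≤ 4. On the other hand G contains the 5-clique {1, 2, 3, 4, 6}. A clique must lie in a single bag of any decomposition, so no decomposition can have width below 4. The upper and lower bounds meet at 4, so that is the treewidth.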